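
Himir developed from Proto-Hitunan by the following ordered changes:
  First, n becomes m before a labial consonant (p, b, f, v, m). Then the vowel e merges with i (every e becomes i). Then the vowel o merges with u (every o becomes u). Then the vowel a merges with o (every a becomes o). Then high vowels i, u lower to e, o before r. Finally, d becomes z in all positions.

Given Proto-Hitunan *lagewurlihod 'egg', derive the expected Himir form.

Himir: *lagewurlihod > lagiwurlihod > lagiwurlihud > logiwurlihud > logiworlihud > logiworlihuz  (by vowel merger, vowel merger, vowel merger, pre-rhotic lowering, unconditioned shift)

logiworlihuz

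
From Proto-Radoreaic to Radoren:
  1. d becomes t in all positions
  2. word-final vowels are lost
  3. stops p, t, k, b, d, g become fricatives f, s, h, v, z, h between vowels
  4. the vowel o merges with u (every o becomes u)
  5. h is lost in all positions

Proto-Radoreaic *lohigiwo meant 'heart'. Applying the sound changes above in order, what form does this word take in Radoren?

Radoren: *lohigiwo
  lohigiwo (rule 1 does not apply)
  lohigiwo → lohigiw   [apocope]
  lohigiw → lohihiw   [intervocalic lenition]
  lohihiw → luhihiw   [vowel merger]
  luhihiw → luiiw   [h-loss]
  giving Radoren luiiw.

luiiw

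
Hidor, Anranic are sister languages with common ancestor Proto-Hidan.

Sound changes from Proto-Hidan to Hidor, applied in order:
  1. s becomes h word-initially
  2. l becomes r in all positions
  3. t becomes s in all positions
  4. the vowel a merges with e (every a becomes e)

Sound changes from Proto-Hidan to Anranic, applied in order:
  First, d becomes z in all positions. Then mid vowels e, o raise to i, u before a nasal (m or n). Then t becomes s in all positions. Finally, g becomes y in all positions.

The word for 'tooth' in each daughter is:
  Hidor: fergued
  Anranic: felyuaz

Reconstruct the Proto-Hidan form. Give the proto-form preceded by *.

Position 4: Hidor has g, Anranic has y. Hidor preserves g here (none of its changes turn any other segment into g), so the proto-segment is *g.
Position 6: Hidor has e, Anranic has a. Anranic preserves a here (none of its changes turn any other segment into a), so the proto-segment is *a.
Verify the candidate proto-form against each daughter:
Hidor: *felguad > ferguad > fergued  (by unconditioned shift, vowel merger)
Anranic: start from *felguad.
  rule 1 (unconditioned shift): felguad → felguaz
  rule 2: no change — felguaz
  rule 3: no change — felguaz
  rule 4 (unconditioned shift): felguaz → felyuaz
  ⇒ Anranic felyuaz
*felguad is the unique common source.

*felguad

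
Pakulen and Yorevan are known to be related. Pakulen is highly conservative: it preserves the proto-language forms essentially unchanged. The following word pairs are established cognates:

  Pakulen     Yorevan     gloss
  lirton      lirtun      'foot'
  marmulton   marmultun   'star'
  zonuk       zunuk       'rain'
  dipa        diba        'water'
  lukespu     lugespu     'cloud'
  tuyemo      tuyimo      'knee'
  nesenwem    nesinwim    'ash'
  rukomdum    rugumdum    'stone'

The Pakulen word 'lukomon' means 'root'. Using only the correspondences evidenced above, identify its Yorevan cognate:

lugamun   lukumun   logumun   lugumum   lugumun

lugumun

rukomdum ~ rugumdum — Pakulen k corresponds to Yorevan g between vowels (before a back vowel).
rukomdum ~ rugumdum — Pakulen o corresponds to Yorevan u after a consonant, before a nasal.
lirton ~ lirtun, marmulton ~ marmultun — Pakulen o corresponds to Yorevan u after a consonant, before a nasal.
Applying these to Pakulen 'lukomon':
  lukomon → lugomon   (k→g between vowels (before a back vowel))
  lugomon → lugumon   (o→u after a consonant, before a nasal)
  lugumon → lugumun   (o→u after a consonant, before a nasal)
So the Yorevan cognate is 'lugumun'.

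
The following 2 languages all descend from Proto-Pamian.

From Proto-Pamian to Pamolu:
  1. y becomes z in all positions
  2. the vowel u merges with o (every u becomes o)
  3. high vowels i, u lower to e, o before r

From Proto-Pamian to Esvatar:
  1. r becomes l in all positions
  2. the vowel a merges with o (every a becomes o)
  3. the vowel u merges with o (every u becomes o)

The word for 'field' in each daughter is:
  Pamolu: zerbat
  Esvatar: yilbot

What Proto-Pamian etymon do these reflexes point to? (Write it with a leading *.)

*yirbat

Position 5: Pamolu has a, Esvatar has o. Pamolu preserves a here (none of its changes turn any other segment into a), so the proto-segment is *a.
Position 2: Pamolu has e, Esvatar has i. Esvatar preserves i here (none of its changes turn any other segment into i), so the proto-segment is *i.
Position 3: Pamolu has r, Esvatar has l. Pamolu preserves r here (none of its changes turn any other segment into r), so the proto-segment is *r.
Continuing position by position gives *yirbat; check it forward:
Pamolu: *yirbat > zirbat > zerbat  (by unconditioned shift, pre-rhotic lowering)
Esvatar: start from *yirbat.
  rule 1 (unconditioned shift): yirbat → yilbat
  rule 2 (vowel merger): yilbat → yilbot
  rule 3: no change — yilbot
  ⇒ Esvatar yilbot
Only *yirbat yields all of Pamolu zerbat, Esvatar yilbot.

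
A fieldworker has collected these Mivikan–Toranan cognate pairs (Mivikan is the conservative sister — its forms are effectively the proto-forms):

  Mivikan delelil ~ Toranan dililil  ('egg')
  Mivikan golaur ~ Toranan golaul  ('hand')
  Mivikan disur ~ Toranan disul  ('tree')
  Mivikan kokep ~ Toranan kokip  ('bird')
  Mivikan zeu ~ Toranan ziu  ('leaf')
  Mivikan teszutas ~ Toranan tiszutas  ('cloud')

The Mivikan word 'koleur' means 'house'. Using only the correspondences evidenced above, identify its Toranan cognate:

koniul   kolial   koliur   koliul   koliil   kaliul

zeu ~ ziu — Mivikan e corresponds to Toranan i after a consonant, before a back vowel.
golaur ~ golaul, disur ~ disul — Mivikan r corresponds to Toranan l word-finally.
Applying these to Mivikan 'koleur':
  koleur → koliur   (e→i after a consonant, before a back vowel)
  koliur → koliul   (r→l word-finally)
So the Toranan cognate is 'koliul'.

koliul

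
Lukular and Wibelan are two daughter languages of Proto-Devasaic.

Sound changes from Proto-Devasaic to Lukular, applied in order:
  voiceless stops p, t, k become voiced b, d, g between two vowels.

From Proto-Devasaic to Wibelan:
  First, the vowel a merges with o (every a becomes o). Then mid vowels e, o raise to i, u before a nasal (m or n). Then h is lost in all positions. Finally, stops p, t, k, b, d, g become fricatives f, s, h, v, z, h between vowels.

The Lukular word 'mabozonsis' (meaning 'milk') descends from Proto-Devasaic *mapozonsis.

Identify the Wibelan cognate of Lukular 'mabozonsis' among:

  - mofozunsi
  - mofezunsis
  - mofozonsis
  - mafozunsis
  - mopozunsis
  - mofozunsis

Wibelan: *mapozonsis > mopozonsis > mopozunsis > mofozunsis  (by vowel merger, pre-nasal raising, intervocalic lenition)

mofozunsis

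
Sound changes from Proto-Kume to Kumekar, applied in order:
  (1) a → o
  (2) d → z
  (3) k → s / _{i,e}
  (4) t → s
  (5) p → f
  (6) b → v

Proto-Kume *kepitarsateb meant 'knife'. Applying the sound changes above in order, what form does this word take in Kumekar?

Kumekar: *kepitarsateb > kepitorsoteb > sepitorsoteb > sepisorsoseb > sefisorsoseb > sefisorsosev  (by vowel merger, palatalisation, unconditioned shift, unconditioned shift, unconditioned shift)

sefisorsosev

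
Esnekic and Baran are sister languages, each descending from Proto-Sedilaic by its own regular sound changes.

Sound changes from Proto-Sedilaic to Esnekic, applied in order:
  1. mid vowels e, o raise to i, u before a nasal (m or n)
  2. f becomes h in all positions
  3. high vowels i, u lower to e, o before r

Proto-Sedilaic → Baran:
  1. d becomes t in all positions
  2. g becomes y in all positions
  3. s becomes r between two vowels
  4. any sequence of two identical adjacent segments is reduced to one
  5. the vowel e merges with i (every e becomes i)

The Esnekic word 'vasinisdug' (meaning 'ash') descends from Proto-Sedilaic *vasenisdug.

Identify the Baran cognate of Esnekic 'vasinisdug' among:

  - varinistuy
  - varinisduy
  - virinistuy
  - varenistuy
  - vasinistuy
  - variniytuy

varinistuy

Baran: *vasenisdug
  vasenisdug → vasenistug   [unconditioned shift]
  vasenistug → vasenistuy   [unconditioned shift]
  vasenistuy → varenistuy   [rhotacism]
  varenistuy (rule 4 does not apply)
  varenistuy → varinistuy   [vowel merger]
  giving Baran varinistuy.
Among the options, 'varinistuy' alone shows every Baran change applied in order.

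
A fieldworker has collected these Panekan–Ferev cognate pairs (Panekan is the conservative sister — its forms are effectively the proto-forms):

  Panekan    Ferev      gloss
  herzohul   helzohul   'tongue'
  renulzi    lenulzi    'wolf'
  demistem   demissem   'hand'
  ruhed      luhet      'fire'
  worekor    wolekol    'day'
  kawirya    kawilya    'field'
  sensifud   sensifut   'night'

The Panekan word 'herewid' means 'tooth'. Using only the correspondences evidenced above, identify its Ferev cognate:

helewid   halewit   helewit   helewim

helewit

worekor ~ wolekol — Panekan r corresponds to Ferev l between vowels (before a front vowel).
ruhed ~ luhet, sensifud ~ sensifut — Panekan d corresponds to Ferev t word-finally.
Applying these to Panekan 'herewid':
  herewid → helewid   (r→l between vowels (before a front vowel))
  helewid → helewit   (d→t word-finally)
So the Ferev cognate is 'helewit'.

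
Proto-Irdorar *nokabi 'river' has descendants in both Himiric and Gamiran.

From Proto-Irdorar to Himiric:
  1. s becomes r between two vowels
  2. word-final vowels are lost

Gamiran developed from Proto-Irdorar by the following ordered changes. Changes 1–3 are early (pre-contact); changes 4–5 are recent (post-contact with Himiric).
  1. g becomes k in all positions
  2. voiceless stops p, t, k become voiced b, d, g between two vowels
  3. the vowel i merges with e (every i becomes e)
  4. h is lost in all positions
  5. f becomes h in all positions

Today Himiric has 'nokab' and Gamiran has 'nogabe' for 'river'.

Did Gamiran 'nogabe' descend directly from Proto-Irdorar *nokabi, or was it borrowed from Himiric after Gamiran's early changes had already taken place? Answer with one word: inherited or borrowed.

If inherited, *nokabi would pass through all of Gamiran's changes:
Gamiran: start from *nokabi.
  rule 1: no change — nokabi
  rule 2 (intervocalic voicing): nokabi → nogabi
  rule 3 (vowel merger): nogabi → nogabe
  rule 4: no change — nogabe
  rule 5: no change — nogabe
  ⇒ Gamiran nogabe
If borrowed from Himiric 'nokab' after the early changes, it would undergo only the recent ones:
  rule 4 (h-loss): no change (nokab)
  rule 5 (unconditioned shift): no change (nokab)
  ⇒ as a loan: nokab
Gamiran 'nogabe' matches the inherited outcome exactly, so it is an inherited cognate, not a loan.

inherited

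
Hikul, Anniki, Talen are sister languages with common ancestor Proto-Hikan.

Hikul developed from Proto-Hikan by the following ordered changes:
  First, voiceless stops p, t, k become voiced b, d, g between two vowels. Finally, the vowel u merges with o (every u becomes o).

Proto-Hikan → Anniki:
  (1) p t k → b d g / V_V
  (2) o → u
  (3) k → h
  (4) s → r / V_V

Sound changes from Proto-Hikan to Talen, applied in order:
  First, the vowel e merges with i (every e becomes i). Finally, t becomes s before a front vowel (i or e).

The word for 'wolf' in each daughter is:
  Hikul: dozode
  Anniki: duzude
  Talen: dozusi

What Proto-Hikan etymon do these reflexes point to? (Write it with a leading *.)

*dozute

Position 4: Hikul has o, Anniki has u, Talen has u. Talen preserves u here (none of its changes turn any other segment into u), so the proto-segment is *u.
Position 5: Hikul has d, Anniki has d, Talen has s. Taking the neighbouring segments as reconstructed: Hikul d could go back to *t or *d; Anniki d could go back to *t or *d; Talen s could go back to *t or *s — the one source consistent with every daughter is *t.
Verify the candidate proto-form against each daughter:
Hikul: *dozute > dozude > dozode  (by intervocalic voicing, vowel merger)
Anniki: start from *dozute.
  rule 1 (intervocalic voicing): dozute → dozude
  rule 2 (vowel merger): dozude → duzude
  rule 3: no change — duzude
  rule 4: no change — duzude
  ⇒ Anniki duzude
Talen: *dozute
  dozute → dozuti   [vowel merger]
  dozuti → dozusi   [palatalisation]
  giving Talen dozusi.
Only *dozute yields all of Hikul dozode, Anniki duzude, Talen dozusi.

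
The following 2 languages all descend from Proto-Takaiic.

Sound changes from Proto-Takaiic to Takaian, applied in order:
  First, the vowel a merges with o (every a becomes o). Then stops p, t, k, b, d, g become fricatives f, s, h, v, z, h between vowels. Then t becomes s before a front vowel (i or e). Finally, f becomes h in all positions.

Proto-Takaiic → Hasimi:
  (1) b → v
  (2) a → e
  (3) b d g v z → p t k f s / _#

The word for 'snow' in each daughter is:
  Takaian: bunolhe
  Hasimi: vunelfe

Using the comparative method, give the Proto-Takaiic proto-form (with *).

Position 6: Takaian has h, Hasimi has f. Taking the neighbouring segments as reconstructed: Takaian h could go back to *f or *h; Hasimi f can only go back to *f — the one source consistent with every daughter is *f.
Position 1: Takaian has b, Hasimi has v. Takaian preserves b here (none of its changes turn any other segment into b), so the proto-segment is *b.
Position 4: Takaian has o, Hasimi has e. Taking the neighbouring segments as reconstructed: Takaian o could go back to *a or *o; Hasimi e could go back to *a or *e — the one source consistent with every daughter is *a.
Continuing position by position gives *bunalfe; check it forward:
Takaian: *bunalfe > bunolfe > bunolhe  (by vowel merger, unconditioned shift)
Hasimi: *bunalfe
  bunalfe → vunalfe   [unconditioned shift]
  vunalfe → vunelfe   [vowel merger]
  vunelfe (rule 3 does not apply)
  giving Hasimi vunelfe.
*bunalfe is the unique common source.

*bunalfe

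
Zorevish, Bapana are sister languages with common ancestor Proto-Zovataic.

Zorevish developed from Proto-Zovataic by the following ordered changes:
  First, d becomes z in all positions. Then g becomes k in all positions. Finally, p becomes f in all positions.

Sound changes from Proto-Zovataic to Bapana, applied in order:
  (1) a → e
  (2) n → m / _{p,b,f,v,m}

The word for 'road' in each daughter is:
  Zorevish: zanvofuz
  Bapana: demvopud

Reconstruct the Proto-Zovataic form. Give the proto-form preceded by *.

Position 6: Zorevish has f, Bapana has p. Bapana preserves p here (none of its changes turn any other segment into p), so the proto-segment is *p.
Position 8: Zorevish has z, Bapana has d. Bapana preserves d here (none of its changes turn any other segment into d), so the proto-segment is *d.
Position 3: Zorevish has n, Bapana has m. Zorevish preserves n here (none of its changes turn any other segment into n), so the proto-segment is *n.
This points to *danvopud. Verify forward in each daughter:
Zorevish: *danvopud
  danvopud → zanvopuz   [unconditioned shift]
  zanvopuz (rule 2 does not apply)
  zanvopuz → zanvofuz   [unconditioned shift]
  giving Zorevish zanvofuz.
Bapana: *danvopud
  danvopud → denvopud   [vowel merger]
  denvopud → demvopud   [nasal place assimilation]
  giving Bapana demvopud.
*danvopud is the unique common source.

*danvopud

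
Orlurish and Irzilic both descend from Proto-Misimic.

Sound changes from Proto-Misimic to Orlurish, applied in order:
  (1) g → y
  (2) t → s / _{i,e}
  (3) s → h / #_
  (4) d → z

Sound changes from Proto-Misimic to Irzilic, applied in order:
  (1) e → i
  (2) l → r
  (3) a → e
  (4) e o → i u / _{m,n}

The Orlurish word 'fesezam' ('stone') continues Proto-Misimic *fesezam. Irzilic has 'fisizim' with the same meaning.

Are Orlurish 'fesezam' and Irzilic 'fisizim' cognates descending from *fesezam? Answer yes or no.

Derive the expected Irzilic reflex of *fesezam:
Irzilic: *fesezam
  fesezam → fisizam   [vowel merger]
  fisizam (rule 2 does not apply)
  fisizam → fisizem   [vowel merger]
  fisizem → fisizim   [pre-nasal raising]
  giving Irzilic fisizim.
Irzilic 'fisizim' matches the regular reflex exactly, so the pair is cognate.

yes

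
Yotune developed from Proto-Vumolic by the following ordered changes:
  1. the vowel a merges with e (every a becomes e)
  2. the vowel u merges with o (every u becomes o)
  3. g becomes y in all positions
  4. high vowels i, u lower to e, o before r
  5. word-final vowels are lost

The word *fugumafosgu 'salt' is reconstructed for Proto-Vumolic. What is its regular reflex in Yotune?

foyomefosy

Yotune: *fugumafosgu
  fugumafosgu → fugumefosgu   [vowel merger]
  fugumefosgu → fogomefosgo   [vowel merger]
  fogomefosgo → foyomefosyo   [unconditioned shift]
  foyomefosyo (rule 4 does not apply)
  foyomefosyo → foyomefosy   [apocope]
  giving Yotune foyomefosy.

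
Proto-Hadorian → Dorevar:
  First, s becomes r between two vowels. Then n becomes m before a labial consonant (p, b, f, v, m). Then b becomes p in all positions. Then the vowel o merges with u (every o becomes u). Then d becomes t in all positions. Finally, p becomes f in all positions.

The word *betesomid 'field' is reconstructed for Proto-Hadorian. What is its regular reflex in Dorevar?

Dorevar: *betesomid > beteromid > peteromid > peterumid > peterumit > feterumit  (by rhotacism, unconditioned shift, vowel merger, unconditioned shift, unconditioned shift)

feterumit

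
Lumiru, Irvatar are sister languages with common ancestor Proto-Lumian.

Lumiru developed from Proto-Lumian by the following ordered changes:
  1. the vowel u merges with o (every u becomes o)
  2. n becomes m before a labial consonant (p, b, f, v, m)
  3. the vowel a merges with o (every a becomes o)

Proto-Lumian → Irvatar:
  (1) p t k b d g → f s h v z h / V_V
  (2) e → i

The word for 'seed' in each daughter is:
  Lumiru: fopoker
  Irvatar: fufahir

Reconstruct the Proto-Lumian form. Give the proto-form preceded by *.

Position 5: Lumiru has k, Irvatar has h. Lumiru preserves k here (none of its changes turn any other segment into k), so the proto-segment is *k.
Position 6: Lumiru has e, Irvatar has i. Lumiru preserves e here (none of its changes turn any other segment into e), so the proto-segment is *e.
Verify the candidate proto-form against each daughter:
Lumiru: *fupaker
  fupaker → fopaker   [vowel merger]
  fopaker (rule 2 does not apply)
  fopaker → fopoker   [vowel merger]
  giving Lumiru fopoker.
Irvatar: *fupaker > fufaher > fufahir  (by intervocalic lenition, vowel merger)
*fupaker is the unique common source.

*fupaker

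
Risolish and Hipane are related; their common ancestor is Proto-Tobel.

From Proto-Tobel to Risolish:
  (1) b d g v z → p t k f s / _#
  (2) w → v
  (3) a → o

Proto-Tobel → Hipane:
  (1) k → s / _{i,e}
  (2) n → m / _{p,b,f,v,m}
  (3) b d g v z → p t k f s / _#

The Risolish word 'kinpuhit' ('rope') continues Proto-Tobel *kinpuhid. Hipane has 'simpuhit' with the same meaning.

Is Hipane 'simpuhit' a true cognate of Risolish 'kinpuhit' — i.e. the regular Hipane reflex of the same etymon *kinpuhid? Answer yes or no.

Derive the expected Hipane reflex of *kinpuhid:
Hipane: *kinpuhid
  kinpuhid → sinpuhid   [palatalisation]
  sinpuhid → simpuhid   [nasal place assimilation]
  simpuhid → simpuhit   [final devoicing]
  giving Hipane simpuhit.
Hipane 'simpuhit' matches the regular reflex exactly, so the pair is cognate.

yes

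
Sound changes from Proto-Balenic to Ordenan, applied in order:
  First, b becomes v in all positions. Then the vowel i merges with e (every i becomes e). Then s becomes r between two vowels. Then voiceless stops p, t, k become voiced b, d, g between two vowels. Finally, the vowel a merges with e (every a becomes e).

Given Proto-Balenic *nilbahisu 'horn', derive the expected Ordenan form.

Ordenan: *nilbahisu > nilvahisu > nelvahesu > nelvaheru > nelveheru  (by unconditioned shift, vowel merger, rhotacism, vowel merger)

nelveheru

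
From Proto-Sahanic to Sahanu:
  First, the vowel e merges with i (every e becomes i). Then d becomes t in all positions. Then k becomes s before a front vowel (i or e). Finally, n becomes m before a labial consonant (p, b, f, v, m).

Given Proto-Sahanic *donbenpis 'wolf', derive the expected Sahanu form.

Sahanu: *donbenpis
  donbenpis → donbinpis   [vowel merger]
  donbinpis → tonbinpis   [unconditioned shift]
  tonbinpis (rule 3 does not apply)
  tonbinpis → tombimpis   [nasal place assimilation]
  giving Sahanu tombimpis.

tombimpis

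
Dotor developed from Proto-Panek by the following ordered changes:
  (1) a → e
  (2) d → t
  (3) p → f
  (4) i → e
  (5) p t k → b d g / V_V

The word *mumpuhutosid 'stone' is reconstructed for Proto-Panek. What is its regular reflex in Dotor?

mumfuhudoset

Dotor: *mumpuhutosid
  mumpuhutosid (rule 1 does not apply)
  mumpuhutosid → mumpuhutosit   [unconditioned shift]
  mumpuhutosit → mumfuhutosit   [unconditioned shift]
  mumfuhutosit → mumfuhutoset   [vowel merger]
  mumfuhutoset → mumfuhudoset   [intervocalic voicing]
  giving Dotor mumfuhudoset.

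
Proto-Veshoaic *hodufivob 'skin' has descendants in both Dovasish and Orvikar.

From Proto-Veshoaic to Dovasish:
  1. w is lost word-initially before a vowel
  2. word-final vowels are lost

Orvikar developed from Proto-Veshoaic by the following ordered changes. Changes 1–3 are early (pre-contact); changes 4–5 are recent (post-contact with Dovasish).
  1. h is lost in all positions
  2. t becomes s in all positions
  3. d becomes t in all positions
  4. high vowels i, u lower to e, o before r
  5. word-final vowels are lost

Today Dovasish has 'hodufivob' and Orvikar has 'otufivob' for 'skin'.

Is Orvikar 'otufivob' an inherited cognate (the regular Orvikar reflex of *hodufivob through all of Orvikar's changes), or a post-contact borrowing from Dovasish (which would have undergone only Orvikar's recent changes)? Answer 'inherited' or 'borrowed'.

inherited

If inherited, *hodufivob would pass through all of Orvikar's changes:
Orvikar: *hodufivob
  hodufivob → odufivob   [h-loss]
  odufivob (rule 2 does not apply)
  odufivob → otufivob   [unconditioned shift]
  otufivob (rule 4 does not apply)
  otufivob (rule 5 does not apply)
  giving Orvikar otufivob.
If borrowed from Dovasish 'hodufivob' after the early changes, it would undergo only the recent ones:
  rule 4 (pre-rhotic lowering): no change (hodufivob)
  rule 5 (apocope): no change (hodufivob)
  ⇒ as a loan: hodufivob
Orvikar 'otufivob' matches the inherited outcome exactly, so it is an inherited cognate, not a loan.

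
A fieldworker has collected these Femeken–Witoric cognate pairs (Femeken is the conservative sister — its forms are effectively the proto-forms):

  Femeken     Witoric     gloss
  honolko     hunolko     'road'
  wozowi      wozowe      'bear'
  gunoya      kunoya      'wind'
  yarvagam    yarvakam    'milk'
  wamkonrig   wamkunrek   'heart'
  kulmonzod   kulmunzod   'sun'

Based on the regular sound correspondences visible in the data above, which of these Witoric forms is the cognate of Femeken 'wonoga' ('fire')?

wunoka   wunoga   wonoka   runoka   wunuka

wunoka

honolko ~ hunolko, wamkonrig ~ wamkunrek — Femeken o corresponds to Witoric u after a consonant, before a nasal.
yarvagam ~ yarvakam — Femeken g corresponds to Witoric k between vowels (before a back vowel).
Applying these to Femeken 'wonoga':
  wonoga → wunoga   (o→u after a consonant, before a nasal)
  wunoga → wunoka   (g→k between vowels (before a back vowel))
So the Witoric cognate is 'wunoka'.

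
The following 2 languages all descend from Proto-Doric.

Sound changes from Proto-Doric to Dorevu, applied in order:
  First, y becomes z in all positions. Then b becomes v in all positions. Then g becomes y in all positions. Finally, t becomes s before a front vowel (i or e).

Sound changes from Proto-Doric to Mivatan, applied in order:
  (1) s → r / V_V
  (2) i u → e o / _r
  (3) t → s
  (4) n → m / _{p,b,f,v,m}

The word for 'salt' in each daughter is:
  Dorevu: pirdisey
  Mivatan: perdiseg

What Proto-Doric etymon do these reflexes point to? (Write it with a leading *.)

*pirditeg

Position 2: Dorevu has i, Mivatan has e. Dorevu preserves i here (none of its changes turn any other segment into i), so the proto-segment is *i.
Position 8: Dorevu has y, Mivatan has g. Mivatan preserves g here (none of its changes turn any other segment into g), so the proto-segment is *g.
This points to *pirditeg. Verify forward in each daughter:
Dorevu: start from *pirditeg.
  rule 1: no change — pirditeg
  rule 2: no change — pirditeg
  rule 3 (unconditioned shift): pirditeg → pirditey
  rule 4 (palatalisation): pirditey → pirdisey
  ⇒ Dorevu pirdisey
Mivatan: start from *pirditeg.
  rule 1: no change — pirditeg
  rule 2 (pre-rhotic lowering): pirditeg → perditeg
  rule 3 (unconditioned shift): perditeg → perdiseg
  rule 4: no change — perdiseg
  ⇒ Mivatan perdiseg
No other proto-form is consistent with every reflex, so the reconstruction is *pirditeg.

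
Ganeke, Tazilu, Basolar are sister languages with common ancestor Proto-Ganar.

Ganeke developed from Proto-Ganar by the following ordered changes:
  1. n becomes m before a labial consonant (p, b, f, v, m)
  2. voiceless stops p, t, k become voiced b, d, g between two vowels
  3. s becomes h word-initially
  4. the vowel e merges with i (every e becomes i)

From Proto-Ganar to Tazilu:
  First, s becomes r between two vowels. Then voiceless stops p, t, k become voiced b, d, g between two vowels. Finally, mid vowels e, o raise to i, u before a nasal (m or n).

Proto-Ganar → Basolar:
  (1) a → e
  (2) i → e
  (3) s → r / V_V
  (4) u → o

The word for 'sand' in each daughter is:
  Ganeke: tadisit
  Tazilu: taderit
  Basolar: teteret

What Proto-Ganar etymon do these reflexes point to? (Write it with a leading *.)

Position 5: Ganeke has s, Tazilu has r, Basolar has r. Ganeke preserves s here (none of its changes turn any other segment into s), so the proto-segment is *s.
Position 2: Ganeke has a, Tazilu has a, Basolar has e. Ganeke preserves a here (none of its changes turn any other segment into a), so the proto-segment is *a.
Continuing position by position gives *tatesit; check it forward:
Ganeke: *tatesit
  tatesit (rule 1 does not apply)
  tatesit → tadesit   [intervocalic voicing]
  tadesit (rule 3 does not apply)
  tadesit → tadisit   [vowel merger]
  giving Ganeke tadisit.
Tazilu: start from *tatesit.
  rule 1 (rhotacism): tatesit → taterit
  rule 2 (intervocalic voicing): taterit → taderit
  rule 3: no change — taderit
  ⇒ Tazilu taderit
Basolar: start from *tatesit.
  rule 1 (vowel merger): tatesit → tetesit
  rule 2 (vowel merger): tetesit → teteset
  rule 3 (rhotacism): teteset → teteret
  rule 4: no change — teteret
  ⇒ Basolar teteret
No other proto-form is consistent with every reflex, so the reconstruction is *tatesit.

*tatesit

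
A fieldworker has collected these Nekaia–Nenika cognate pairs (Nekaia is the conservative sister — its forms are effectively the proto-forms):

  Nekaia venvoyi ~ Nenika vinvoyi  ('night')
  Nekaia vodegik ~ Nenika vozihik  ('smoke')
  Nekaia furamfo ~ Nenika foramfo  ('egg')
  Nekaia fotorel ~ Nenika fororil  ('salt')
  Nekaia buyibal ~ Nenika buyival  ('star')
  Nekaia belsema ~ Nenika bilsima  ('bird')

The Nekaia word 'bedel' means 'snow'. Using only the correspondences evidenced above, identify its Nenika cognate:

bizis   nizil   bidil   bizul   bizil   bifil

vodegik ~ vozihik, fotorel ~ fororil — Nekaia e corresponds to Nenika i after a consonant, before a consonant other than r, m, n, p, b, f, v.
vodegik ~ vozihik — Nekaia d corresponds to Nenika z between vowels (before a front vowel).
Applying these to Nekaia 'bedel':
  bedel → bidel   (e→i after a consonant, before a consonant other than r, m, n, p, b, f, v)
  bidel → bizel   (d→z between vowels (before a front vowel))
  bizel → bizil   (e→i after a consonant, before a consonant other than r, m, n, p, b, f, v)
So the Nenika cognate is 'bizil'.

bizil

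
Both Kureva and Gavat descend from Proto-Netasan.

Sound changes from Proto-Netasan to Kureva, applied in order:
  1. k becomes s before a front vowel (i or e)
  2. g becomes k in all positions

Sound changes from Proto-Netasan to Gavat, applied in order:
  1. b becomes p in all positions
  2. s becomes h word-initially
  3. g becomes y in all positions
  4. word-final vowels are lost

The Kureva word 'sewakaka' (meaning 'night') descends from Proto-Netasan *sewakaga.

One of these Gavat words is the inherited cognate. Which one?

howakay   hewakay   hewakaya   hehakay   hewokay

Gavat: start from *sewakaga.
  rule 1: no change — sewakaga
  rule 2 (debuccalisation): sewakaga → hewakaga
  rule 3 (unconditioned shift): hewakaga → hewakaya
  rule 4 (apocope): hewakaya → hewakay
  ⇒ Gavat hewakay
Among the options, 'hewakay' alone shows every Gavat change applied in order.

hewakay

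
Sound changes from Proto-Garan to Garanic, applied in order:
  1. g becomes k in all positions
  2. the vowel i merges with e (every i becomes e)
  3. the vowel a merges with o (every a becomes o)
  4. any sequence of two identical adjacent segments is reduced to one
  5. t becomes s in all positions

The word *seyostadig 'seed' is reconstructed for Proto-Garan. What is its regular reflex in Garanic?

Garanic: *seyostadig
  seyostadig → seyostadik   [unconditioned shift]
  seyostadik → seyostadek   [vowel merger]
  seyostadek → seyostodek   [vowel merger]
  seyostodek (rule 4 does not apply)
  seyostodek → seyossodek   [unconditioned shift]
  giving Garanic seyossodek.

seyossodek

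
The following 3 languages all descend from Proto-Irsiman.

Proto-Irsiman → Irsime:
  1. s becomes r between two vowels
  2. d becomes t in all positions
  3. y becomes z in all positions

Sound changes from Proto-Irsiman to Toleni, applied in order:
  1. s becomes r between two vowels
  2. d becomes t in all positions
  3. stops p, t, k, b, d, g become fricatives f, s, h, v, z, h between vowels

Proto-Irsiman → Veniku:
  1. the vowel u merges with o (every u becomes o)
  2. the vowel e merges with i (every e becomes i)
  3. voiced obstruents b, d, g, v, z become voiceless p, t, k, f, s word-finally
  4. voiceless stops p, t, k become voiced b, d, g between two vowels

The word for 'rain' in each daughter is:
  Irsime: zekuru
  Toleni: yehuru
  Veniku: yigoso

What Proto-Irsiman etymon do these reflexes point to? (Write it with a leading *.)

*yekusu

Position 6: Irsime has u, Toleni has u, Veniku has o. Irsime preserves u here (none of its changes turn any other segment into u), so the proto-segment is *u.
Position 4: Irsime has u, Toleni has u, Veniku has o. Irsime preserves u here (none of its changes turn any other segment into u), so the proto-segment is *u.
Position 3: Irsime has k, Toleni has h, Veniku has g. Irsime preserves k here (none of its changes turn any other segment into k), so the proto-segment is *k.
Continuing position by position gives *yekusu; check it forward:
Irsime: start from *yekusu.
  rule 1 (rhotacism): yekusu → yekuru
  rule 2: no change — yekuru
  rule 3 (unconditioned shift): yekuru → zekuru
  ⇒ Irsime zekuru
Toleni: *yekusu > yekuru > yehuru  (by rhotacism, intervocalic lenition)
Veniku: start from *yekusu.
  rule 1 (vowel merger): yekusu → yekoso
  rule 2 (vowel merger): yekoso → yikoso
  rule 3: no change — yikoso
  rule 4 (intervocalic voicing): yikoso → yigoso
  ⇒ Veniku yigoso
*yekusu is the unique common source.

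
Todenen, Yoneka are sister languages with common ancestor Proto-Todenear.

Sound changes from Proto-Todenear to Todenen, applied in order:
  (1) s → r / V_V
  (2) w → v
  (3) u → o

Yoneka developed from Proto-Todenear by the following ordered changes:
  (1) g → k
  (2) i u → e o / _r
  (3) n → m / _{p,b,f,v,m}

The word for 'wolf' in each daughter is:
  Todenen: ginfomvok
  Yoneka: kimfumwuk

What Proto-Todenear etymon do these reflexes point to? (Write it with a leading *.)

*ginfumwuk

Position 3: Todenen has n, Yoneka has m. Todenen preserves n here (none of its changes turn any other segment into n), so the proto-segment is *n.
Position 1: Todenen has g, Yoneka has k. Todenen preserves g here (none of its changes turn any other segment into g), so the proto-segment is *g.
Position 7: Todenen has v, Yoneka has w. Yoneka preserves w here (none of its changes turn any other segment into w), so the proto-segment is *w.
Continuing position by position gives *ginfumwuk; check it forward:
Todenen: start from *ginfumwuk.
  rule 1: no change — ginfumwuk
  rule 2 (unconditioned shift): ginfumwuk → ginfumvuk
  rule 3 (vowel merger): ginfumvuk → ginfomvok
  ⇒ Todenen ginfomvok
Yoneka: *ginfumwuk > kinfumwuk > kimfumwuk  (by unconditioned shift, nasal place assimilation)
Only *ginfumwuk yields all of Todenen ginfomvok, Yoneka kimfumwuk.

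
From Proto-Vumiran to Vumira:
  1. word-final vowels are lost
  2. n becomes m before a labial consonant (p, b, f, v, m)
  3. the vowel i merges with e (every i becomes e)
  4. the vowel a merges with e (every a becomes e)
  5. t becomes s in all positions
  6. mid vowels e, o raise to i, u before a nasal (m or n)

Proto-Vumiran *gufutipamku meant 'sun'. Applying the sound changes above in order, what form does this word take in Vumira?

gufusepimk

Vumira: *gufutipamku
  gufutipamku → gufutipamk   [apocope]
  gufutipamk (rule 2 does not apply)
  gufutipamk → gufutepamk   [vowel merger]
  gufutepamk → gufutepemk   [vowel merger]
  gufutepemk → gufusepemk   [unconditioned shift]
  gufusepemk → gufusepimk   [pre-nasal raising]
  giving Vumira gufusepimk.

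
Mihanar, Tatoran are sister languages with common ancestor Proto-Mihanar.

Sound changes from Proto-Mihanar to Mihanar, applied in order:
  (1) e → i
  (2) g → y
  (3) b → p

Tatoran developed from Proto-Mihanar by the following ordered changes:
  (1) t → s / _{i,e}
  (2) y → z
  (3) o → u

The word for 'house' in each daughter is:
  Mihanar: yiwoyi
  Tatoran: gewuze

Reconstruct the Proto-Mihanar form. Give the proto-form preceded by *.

Position 5: Mihanar has y, Tatoran has z. Taking the neighbouring segments as reconstructed: Mihanar y could go back to *g or *y; Tatoran z could go back to *z or *y — the one source consistent with every daughter is *y.
Position 1: Mihanar has y, Tatoran has g. Tatoran preserves g here (none of its changes turn any other segment into g), so the proto-segment is *g.
This points to *gewoye. Verify forward in each daughter:
Mihanar: start from *gewoye.
  rule 1 (vowel merger): gewoye → giwoyi
  rule 2 (unconditioned shift): giwoyi → yiwoyi
  rule 3: no change — yiwoyi
  ⇒ Mihanar yiwoyi
Tatoran: *gewoye
  gewoye (rule 1 does not apply)
  gewoye → gewoze   [unconditioned shift]
  gewoze → gewuze   [vowel merger]
  giving Tatoran gewuze.
*gewoye is the unique common source.

*gewoye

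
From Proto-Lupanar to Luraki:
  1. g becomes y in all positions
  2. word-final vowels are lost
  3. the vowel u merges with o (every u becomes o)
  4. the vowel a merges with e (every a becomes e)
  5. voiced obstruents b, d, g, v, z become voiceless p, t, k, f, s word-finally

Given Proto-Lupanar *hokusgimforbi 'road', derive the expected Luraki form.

Luraki: start from *hokusgimforbi.
  rule 1 (unconditioned shift): hokusgimforbi → hokusyimforbi
  rule 2 (apocope): hokusyimforbi → hokusyimforb
  rule 3 (vowel merger): hokusyimforb → hokosyimforb
  rule 4: no change — hokosyimforb
  rule 5 (final devoicing): hokosyimforb → hokosyimforp
  ⇒ Luraki hokosyimforp

hokosyimforp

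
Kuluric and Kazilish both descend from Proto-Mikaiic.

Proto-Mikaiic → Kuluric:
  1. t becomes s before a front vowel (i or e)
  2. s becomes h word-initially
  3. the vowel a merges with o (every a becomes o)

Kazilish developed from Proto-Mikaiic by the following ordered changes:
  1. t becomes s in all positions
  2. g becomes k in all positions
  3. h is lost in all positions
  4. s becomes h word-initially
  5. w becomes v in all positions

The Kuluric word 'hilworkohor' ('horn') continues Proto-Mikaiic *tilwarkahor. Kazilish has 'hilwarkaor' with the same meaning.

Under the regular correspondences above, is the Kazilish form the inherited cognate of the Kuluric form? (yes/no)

no

Derive the expected Kazilish reflex of *tilwarkahor:
Kazilish: *tilwarkahor
  tilwarkahor → silwarkahor   [unconditioned shift]
  silwarkahor (rule 2 does not apply)
  silwarkahor → silwarkaor   [h-loss]
  silwarkaor → hilwarkaor   [debuccalisation]
  hilwarkaor → hilvarkaor   [unconditioned shift]
  giving Kazilish hilvarkaor.
The regular Kazilish reflex would be 'hilvarkaor', but the attested form is 'hilwarkaor'. The correspondence is irregular, so they are not cognates (the Kazilish form has a different source).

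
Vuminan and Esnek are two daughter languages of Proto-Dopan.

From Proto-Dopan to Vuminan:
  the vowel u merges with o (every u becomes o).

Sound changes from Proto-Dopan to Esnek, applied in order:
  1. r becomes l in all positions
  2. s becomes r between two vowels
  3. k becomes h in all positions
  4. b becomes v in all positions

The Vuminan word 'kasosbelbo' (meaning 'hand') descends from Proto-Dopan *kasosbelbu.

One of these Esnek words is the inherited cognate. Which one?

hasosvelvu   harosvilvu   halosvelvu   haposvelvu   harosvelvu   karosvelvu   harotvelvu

Esnek: *kasosbelbu
  kasosbelbu (rule 1 does not apply)
  kasosbelbu → karosbelbu   [rhotacism]
  karosbelbu → harosbelbu   [unconditioned shift]
  harosbelbu → harosvelvu   [unconditioned shift]
  giving Esnek harosvelvu.
Among the options, 'harosvelvu' alone shows every Esnek change applied in order.

harosvelvu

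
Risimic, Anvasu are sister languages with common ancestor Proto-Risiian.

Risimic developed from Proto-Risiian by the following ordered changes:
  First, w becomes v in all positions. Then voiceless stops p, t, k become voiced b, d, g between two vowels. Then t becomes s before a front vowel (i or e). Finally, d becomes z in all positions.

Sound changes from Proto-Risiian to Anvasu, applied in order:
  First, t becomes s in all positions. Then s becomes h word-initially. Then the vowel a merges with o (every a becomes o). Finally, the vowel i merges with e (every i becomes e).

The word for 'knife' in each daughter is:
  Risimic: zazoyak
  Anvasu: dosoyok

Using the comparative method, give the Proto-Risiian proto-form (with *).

Position 3: Risimic has z, Anvasu has s. Taking the neighbouring segments as reconstructed: Risimic z could go back to *t or *d or *z; Anvasu s could go back to *t or *s — the one source consistent with every daughter is *t.
Position 2: Risimic has a, Anvasu has o. Risimic preserves a here (none of its changes turn any other segment into a), so the proto-segment is *a.
Continuing position by position gives *datoyak; check it forward:
Risimic: start from *datoyak.
  rule 1: no change — datoyak
  rule 2 (intervocalic voicing): datoyak → dadoyak
  rule 3: no change — dadoyak
  rule 4 (unconditioned shift): dadoyak → zazoyak
  ⇒ Risimic zazoyak
Anvasu: *datoyak
  datoyak → dasoyak   [unconditioned shift]
  dasoyak (rule 2 does not apply)
  dasoyak → dosoyok   [vowel merger]
  dosoyok (rule 4 does not apply)
  giving Anvasu dosoyok.
Only *datoyak yields all of Risimic zazoyak, Anvasu dosoyok.

*datoyak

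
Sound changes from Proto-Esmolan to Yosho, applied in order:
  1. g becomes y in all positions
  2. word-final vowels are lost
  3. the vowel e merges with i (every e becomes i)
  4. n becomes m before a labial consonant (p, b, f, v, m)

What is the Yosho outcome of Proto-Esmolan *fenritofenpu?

Yosho: *fenritofenpu > fenritofenp > finritofinp > finritofimp  (by apocope, vowel merger, nasal place assimilation)

finritofimp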